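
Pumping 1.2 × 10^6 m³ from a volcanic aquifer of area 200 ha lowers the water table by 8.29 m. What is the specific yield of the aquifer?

Sy ≈ 0.072

A = 200 ha = 2 × 10^6 m²
Sy = ΔV / (A × Δh) = 1.2 × 10^6 m³ / (2 × 10^6 m² × 8.29 m) = 0.07238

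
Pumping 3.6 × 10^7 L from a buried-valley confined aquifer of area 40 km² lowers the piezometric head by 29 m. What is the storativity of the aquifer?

A = 40 km² = 4 × 10^7 m²
ΔV = 3.6 × 10^7 L = 36000 m³
S = ΔV / (A × Δh) = 36000 m³ / (4 × 10^7 m² × 29 m) = 3.103 × 10^-5

S ≈ 3.1 × 10^-5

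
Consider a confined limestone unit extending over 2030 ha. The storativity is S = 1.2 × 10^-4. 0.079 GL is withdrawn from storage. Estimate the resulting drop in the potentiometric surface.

A = 2030 ha = 2.03 × 10^7 m²
ΔV = 0.079 GL = 79000 m³
Δh = ΔV / (S × A) = 79000 m³ / (1.2 × 10^-4 × 2.03 × 10^7 m²) = 32.43 m

Δh ≈ 32.4 m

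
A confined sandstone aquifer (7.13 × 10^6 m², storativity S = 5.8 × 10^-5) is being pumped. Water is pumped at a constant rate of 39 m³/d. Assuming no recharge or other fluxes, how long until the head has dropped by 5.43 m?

ΔV = S × A × Δh = 5.8 × 10^-5 × 7.13 × 10^6 × 5.43 = 2246 m³
t = ΔV / Q = 2246 m³ / 39 m³/d = 57.58 d

t ≈ 57.6 days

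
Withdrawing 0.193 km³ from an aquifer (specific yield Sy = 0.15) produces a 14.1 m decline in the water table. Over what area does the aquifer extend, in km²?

ΔV = 0.193 km³ = 1.93 × 10^8 m³
A = ΔV / (Sy × Δh) = 1.93 × 10^8 / (0.15 × 14.1) = 9.125 × 10^7 m²
A = 9.125 × 10^7 m² = 91.25 km²

A ≈ 91.3 km²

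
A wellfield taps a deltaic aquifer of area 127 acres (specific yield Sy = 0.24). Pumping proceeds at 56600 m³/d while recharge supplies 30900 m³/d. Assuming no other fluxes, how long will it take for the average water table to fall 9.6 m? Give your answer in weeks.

A = 127 acres = 5.14 × 10^5 m²
ΔV = Sy × A × Δh = 0.24 × 5.14 × 10^5 × 9.6 = 1.184 × 10^6 m³
Net withdrawal = 56600 − 30900 = 25700 m³/d
t = ΔV / Q = 1.184 × 10^6 m³ / 25700 m³/d = 46.08 d
t = 46.08 d ≈ 6.582 weeks

t ≈ 6.58 weeks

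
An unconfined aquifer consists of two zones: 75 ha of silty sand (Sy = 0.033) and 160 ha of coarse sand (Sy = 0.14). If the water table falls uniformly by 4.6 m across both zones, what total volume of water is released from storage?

ΔV ≈ 1.14 × 10^6 m³

A₁ = 75 ha = 7.5 × 10^5 m²; A₂ = 160 ha = 1.6 × 10^6 m²
ΔV₁ = 0.033 × 7.5 × 10^5 × 4.6 = 1.138 × 10^5 m³
ΔV₂ = 0.14 × 1.6 × 10^6 × 4.6 = 1.03 × 10^6 m³
ΔV = ΔV₁ + ΔV₂ = 1.144 × 10^6 m³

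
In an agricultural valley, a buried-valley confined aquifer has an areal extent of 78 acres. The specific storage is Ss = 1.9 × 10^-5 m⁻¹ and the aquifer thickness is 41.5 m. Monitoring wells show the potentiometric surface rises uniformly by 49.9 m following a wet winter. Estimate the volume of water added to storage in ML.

ΔV ≈ 12.4 ML

S = Ss × b = 1.9 × 10^-5 m⁻¹ × 41.5 m = 7.885 × 10^-4
A = 78 acres = 3.157 × 10^5 m²
ΔV = S × A × Δh = 7.885 × 10^-4 × 3.157 × 10^5 m² × 49.9 m = 12420 m³
ΔV = 12420 m³ = 12.42 ML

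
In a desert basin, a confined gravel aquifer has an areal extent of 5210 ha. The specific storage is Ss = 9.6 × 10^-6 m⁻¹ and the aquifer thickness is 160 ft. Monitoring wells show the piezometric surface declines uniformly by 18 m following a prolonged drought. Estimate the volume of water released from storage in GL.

b = 160 ft = 48.77 m
S = Ss × b = 9.6 × 10^-6 m⁻¹ × 48.77 m = 4.682 × 10^-4
A = 5210 ha = 5.21 × 10^7 m²
ΔV = S × A × Δh = 4.682 × 10^-4 × 5.21 × 10^7 m² × 18 m = 4.391 × 10^5 m³
ΔV = 4.391 × 10^5 m³ = 0.4391 GL

ΔV ≈ 0.439 GL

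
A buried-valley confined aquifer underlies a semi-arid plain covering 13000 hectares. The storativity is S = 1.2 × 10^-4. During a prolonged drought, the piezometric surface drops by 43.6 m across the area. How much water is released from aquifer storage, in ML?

ΔV ≈ 680 ML

A = 13000 hectares = 1.3 × 10^8 m²
ΔV = S × A × Δh = 1.2 × 10^-4 × 1.3 × 10^8 m² × 43.6 m = 6.802 × 10^5 m³
ΔV = 6.802 × 10^5 m³ = 680.2 ML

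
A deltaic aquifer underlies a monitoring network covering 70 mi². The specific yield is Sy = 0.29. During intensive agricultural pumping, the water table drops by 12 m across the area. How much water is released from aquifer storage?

A = 70 mi² = 1.813 × 10^8 m²
ΔV = Sy × A × Δh = 0.29 × 1.813 × 10^8 m² × 12 m = 6.309 × 10^8 m³

ΔV ≈ 6.31 × 10^8 m³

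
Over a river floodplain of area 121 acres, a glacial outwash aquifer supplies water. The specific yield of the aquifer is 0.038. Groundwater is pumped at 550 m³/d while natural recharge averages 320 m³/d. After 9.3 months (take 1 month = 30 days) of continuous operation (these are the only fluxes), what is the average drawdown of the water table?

Δh ≈ 3.45 m

A = 121 acres = 4.897 × 10^5 m²
Net abstraction = 550 − 320 = 230 m³/d
t = 9.3 months = 279 d
ΔV = Q × t = 230 m³/d × 279 d = 64170 m³
Δh = ΔV / (Sy × A) = 64170 / (0.038 × 4.897 × 10^5) = 3.449 m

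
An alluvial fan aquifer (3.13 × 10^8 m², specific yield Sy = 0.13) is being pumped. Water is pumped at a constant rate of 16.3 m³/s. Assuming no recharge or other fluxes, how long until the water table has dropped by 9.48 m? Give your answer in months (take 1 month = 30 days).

ΔV = Sy × A × Δh = 0.13 × 3.13 × 10^8 × 9.48 = 3.857 × 10^8 m³
Q = 16.3 m³/s = 1.408 × 10^6 m³/d
t = ΔV / Q = 3.857 × 10^8 m³ / 1.408 × 10^6 m³/d = 273.9 d
t = 273.9 d ≈ 9.13 months

t ≈ 9.13 months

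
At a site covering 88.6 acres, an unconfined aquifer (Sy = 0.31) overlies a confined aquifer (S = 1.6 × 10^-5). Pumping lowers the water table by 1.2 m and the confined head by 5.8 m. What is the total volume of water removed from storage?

ΔV ≈ 1.33 × 10^5 m³

A = 88.6 acres = 3.586 × 10^5 m²
Unconfined: ΔV_u = Sy × A × Δh_u = 0.31 × 3.586 × 10^5 × 1.2 = 1.334 × 10^5 m³
Confined: ΔV_c = S × A × Δh_c = 1.6 × 10^-5 × 3.586 × 10^5 × 5.8 = 33.27 m³
Total ΔV = 1.334 × 10^5 + 33.27 = 1.334 × 10^5 m³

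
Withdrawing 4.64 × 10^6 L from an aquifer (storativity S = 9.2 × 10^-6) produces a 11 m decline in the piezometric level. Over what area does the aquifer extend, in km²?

ΔV = 4.64 × 10^6 L = 4640 m³
A = ΔV / (S × Δh) = 4640 / (9.2 × 10^-6 × 11) = 4.585 × 10^7 m²
A = 4.585 × 10^7 m² = 45.85 km²

A ≈ 45.8 km²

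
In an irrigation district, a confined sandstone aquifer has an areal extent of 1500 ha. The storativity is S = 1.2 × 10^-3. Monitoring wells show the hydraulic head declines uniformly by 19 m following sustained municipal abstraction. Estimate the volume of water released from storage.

A = 1500 ha = 1.5 × 10^7 m²
ΔV = S × A × Δh = 0.0012 × 1.5 × 10^7 m² × 19 m = 3.42 × 10^5 m³

ΔV ≈ 3.42 × 10^5 m³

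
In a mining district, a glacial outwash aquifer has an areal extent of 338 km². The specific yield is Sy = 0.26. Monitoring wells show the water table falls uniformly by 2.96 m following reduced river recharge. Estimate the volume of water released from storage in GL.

ΔV ≈ 260 GL

A = 338 km² = 3.38 × 10^8 m²
ΔV = Sy × A × Δh = 0.26 × 3.38 × 10^8 m² × 2.96 m = 2.601 × 10^8 m³
ΔV = 2.601 × 10^8 m³ = 260.1 GL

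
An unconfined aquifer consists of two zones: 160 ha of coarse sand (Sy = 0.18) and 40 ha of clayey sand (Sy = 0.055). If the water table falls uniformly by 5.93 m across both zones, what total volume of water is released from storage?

ΔV ≈ 1.84 × 10^6 m³

A₁ = 160 ha = 1.6 × 10^6 m²; A₂ = 40 ha = 4 × 10^5 m²
ΔV₁ = 0.18 × 1.6 × 10^6 × 5.93 = 1.708 × 10^6 m³
ΔV₂ = 0.055 × 4 × 10^5 × 5.93 = 1.305 × 10^5 m³
ΔV = ΔV₁ + ΔV₂ = 1.838 × 10^6 m³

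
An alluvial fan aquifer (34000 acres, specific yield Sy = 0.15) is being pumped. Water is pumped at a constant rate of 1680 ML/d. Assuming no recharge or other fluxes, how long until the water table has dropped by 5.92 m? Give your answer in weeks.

A = 34000 acres = 1.376 × 10^8 m²
ΔV = Sy × A × Δh = 0.15 × 1.376 × 10^8 × 5.92 = 1.222 × 10^8 m³
Q = 1680 ML/d = 1.68 × 10^6 m³/d
t = ΔV / Q = 1.222 × 10^8 m³ / 1.68 × 10^6 m³/d = 72.73 d
t = 72.73 d ≈ 10.39 weeks

t ≈ 10.4 weeks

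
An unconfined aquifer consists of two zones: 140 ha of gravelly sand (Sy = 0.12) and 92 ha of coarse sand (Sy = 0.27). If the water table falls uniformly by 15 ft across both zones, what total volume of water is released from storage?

ΔV ≈ 1.9 × 10^6 m³

A₁ = 140 ha = 1.4 × 10^6 m²; A₂ = 92 ha = 9.2 × 10^5 m²
Δh = 15 ft = 4.572 m
ΔV₁ = 0.12 × 1.4 × 10^6 × 4.572 = 7.681 × 10^5 m³
ΔV₂ = 0.27 × 9.2 × 10^5 × 4.572 = 1.136 × 10^6 m³
ΔV = ΔV₁ + ΔV₂ = 1.904 × 10^6 m³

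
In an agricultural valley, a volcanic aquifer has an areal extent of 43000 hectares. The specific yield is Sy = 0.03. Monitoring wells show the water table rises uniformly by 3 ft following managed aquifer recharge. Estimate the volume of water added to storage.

A = 43000 hectares = 4.3 × 10^8 m²
Δh = 3 ft = 0.9144 m
ΔV = Sy × A × Δh = 0.03 × 4.3 × 10^8 m² × 0.9144 m = 1.18 × 10^7 m³

ΔV ≈ 1.18 × 10^7 m³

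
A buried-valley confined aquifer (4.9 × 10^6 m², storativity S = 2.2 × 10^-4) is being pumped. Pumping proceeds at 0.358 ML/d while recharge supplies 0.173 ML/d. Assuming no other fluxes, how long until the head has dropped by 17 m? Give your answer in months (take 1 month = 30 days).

t ≈ 3.3 months

ΔV = S × A × Δh = 2.2 × 10^-4 × 4.9 × 10^6 × 17 = 18330 m³
Net withdrawal = 0.358 − 0.173 = 0.185 ML/d = 185 m³/d
t = ΔV / Q = 18330 m³ / 185 m³/d = 99.06 d
t = 99.06 d ≈ 3.302 months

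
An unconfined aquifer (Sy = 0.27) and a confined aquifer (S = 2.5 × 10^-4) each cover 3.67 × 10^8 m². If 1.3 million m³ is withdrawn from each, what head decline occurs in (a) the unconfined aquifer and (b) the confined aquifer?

Δh_u ≈ 0.0131 m; Δh_c ≈ 14.2 m

ΔV = 1.3 million m³ = 1.3 × 10^6 m³
Unconfined: Δh_u = ΔV/(Sy·A) = 1.3 × 10^6/(0.27 × 3.67 × 10^8) = 0.01312 m
Confined: Δh_c = ΔV/(S·A) = 1.3 × 10^6/(2.5 × 10^-4 × 3.67 × 10^8) = 14.17 m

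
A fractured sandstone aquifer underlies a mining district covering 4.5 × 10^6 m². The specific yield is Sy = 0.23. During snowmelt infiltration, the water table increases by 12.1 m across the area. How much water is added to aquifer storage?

ΔV ≈ 1.25 × 10^7 m³

ΔV = Sy × A × Δh = 0.23 × 4.5 × 10^6 m² × 12.1 m = 1.252 × 10^7 m³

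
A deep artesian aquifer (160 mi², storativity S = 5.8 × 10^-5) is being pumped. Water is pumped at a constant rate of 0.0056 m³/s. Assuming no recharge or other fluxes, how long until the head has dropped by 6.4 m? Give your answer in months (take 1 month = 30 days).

t ≈ 10.6 months

A = 160 mi² = 4.144 × 10^8 m²
ΔV = S × A × Δh = 5.8 × 10^-5 × 4.144 × 10^8 × 6.4 = 1.538 × 10^5 m³
Q = 0.0056 m³/s = 483.8 m³/d
t = ΔV / Q = 1.538 × 10^5 m³ / 483.8 m³/d = 317.9 d
t = 317.9 d ≈ 10.6 months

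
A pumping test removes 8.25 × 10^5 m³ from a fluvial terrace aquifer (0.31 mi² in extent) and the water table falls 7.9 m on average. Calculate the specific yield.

A = 0.31 mi² = 8.029 × 10^5 m²
Sy = ΔV / (A × Δh) = 8.25 × 10^5 m³ / (8.029 × 10^5 m² × 7.9 m) = 0.1301

Sy ≈ 0.13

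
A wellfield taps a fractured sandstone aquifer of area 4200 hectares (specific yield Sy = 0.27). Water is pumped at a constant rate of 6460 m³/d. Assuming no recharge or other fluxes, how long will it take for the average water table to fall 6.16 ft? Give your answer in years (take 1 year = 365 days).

t ≈ 9.03 years

A = 4200 hectares = 4.2 × 10^7 m²
Δh = 6.16 ft = 1.878 m
ΔV = Sy × A × Δh = 0.27 × 4.2 × 10^7 × 1.878 = 2.129 × 10^7 m³
t = ΔV / Q = 2.129 × 10^7 m³ / 6460 m³/d = 3296 d
t = 3296 d ≈ 9.03 years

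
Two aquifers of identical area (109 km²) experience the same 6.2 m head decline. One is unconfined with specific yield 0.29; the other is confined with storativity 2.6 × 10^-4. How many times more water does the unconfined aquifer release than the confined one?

ΔV_u / ΔV_c ≈ 1120

A = 109 km² = 1.09 × 10^8 m²
Unconfined: ΔV_u = Sy × A × Δh = 0.29 × 1.09 × 10^8 × 6.2 = 1.96 × 10^8 m³
Confined: ΔV_c = S × A × Δh = 2.6 × 10^-4 × 1.09 × 10^8 × 6.2 = 1.757 × 10^5 m³
Ratio = ΔV_u / ΔV_c = Sy / S = 0.29 / 2.6 × 10^-4 = 1115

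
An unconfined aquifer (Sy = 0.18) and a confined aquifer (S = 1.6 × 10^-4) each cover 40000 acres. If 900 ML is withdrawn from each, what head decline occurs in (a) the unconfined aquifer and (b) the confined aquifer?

A = 40000 acres = 1.619 × 10^8 m²
ΔV = 900 ML = 9 × 10^5 m³
Unconfined: Δh_u = ΔV/(Sy·A) = 9 × 10^5/(0.18 × 1.619 × 10^8) = 0.03089 m
Confined: Δh_c = ΔV/(S·A) = 9 × 10^5/(1.6 × 10^-4 × 1.619 × 10^8) = 34.75 m

Δh_u ≈ 0.0309 m; Δh_c ≈ 34.7 m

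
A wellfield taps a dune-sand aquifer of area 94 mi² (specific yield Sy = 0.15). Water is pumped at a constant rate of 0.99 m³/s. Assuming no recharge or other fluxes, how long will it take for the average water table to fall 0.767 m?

t ≈ 327 days

A = 94 mi² = 2.435 × 10^8 m²
ΔV = Sy × A × Δh = 0.15 × 2.435 × 10^8 × 0.767 = 2.801 × 10^7 m³
Q = 0.99 m³/s = 85540 m³/d
t = ΔV / Q = 2.801 × 10^7 m³ / 85540 m³/d = 327.5 d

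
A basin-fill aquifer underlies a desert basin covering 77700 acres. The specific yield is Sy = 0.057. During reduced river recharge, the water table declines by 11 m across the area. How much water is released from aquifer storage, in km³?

ΔV ≈ 0.197 km³

A = 77700 acres = 3.144 × 10^8 m²
ΔV = Sy × A × Δh = 0.057 × 3.144 × 10^8 m² × 11 m = 1.972 × 10^8 m³
ΔV = 1.972 × 10^8 m³ = 0.1972 km³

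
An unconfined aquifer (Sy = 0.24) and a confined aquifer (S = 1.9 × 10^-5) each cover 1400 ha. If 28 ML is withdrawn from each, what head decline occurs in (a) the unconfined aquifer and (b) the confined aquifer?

A = 1400 ha = 1.4 × 10^7 m²
ΔV = 28 ML = 28000 m³
Unconfined: Δh_u = ΔV/(Sy·A) = 28000/(0.24 × 1.4 × 10^7) = 0.008333 m
Confined: Δh_c = ΔV/(S·A) = 28000/(1.9 × 10^-5 × 1.4 × 10^7) = 105.3 m

Δh_u ≈ 0.00833 m; Δh_c ≈ 105 m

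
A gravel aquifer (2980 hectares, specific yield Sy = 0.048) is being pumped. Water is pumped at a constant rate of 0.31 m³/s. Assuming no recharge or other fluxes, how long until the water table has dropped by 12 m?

t ≈ 641 days

A = 2980 hectares = 2.98 × 10^7 m²
ΔV = Sy × A × Δh = 0.048 × 2.98 × 10^7 × 12 = 1.716 × 10^7 m³
Q = 0.31 m³/s = 26780 m³/d
t = ΔV / Q = 1.716 × 10^7 m³ / 26780 m³/d = 640.9 d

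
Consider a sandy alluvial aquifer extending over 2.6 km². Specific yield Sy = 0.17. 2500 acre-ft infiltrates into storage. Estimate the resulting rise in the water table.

Δh ≈ 6.98 m

A = 2.6 km² = 2.6 × 10^6 m²
ΔV = 2500 acre-ft = 3.084 × 10^6 m³
Δh = ΔV / (Sy × A) = 3.084 × 10^6 m³ / (0.17 × 2.6 × 10^6 m²) = 6.977 m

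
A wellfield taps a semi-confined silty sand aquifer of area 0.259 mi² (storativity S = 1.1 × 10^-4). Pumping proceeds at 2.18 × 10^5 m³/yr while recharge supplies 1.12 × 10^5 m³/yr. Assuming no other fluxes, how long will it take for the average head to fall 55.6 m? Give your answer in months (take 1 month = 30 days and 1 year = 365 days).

t ≈ 0.471 months

A = 0.259 mi² = 6.708 × 10^5 m²
ΔV = S × A × Δh = 1.1 × 10^-4 × 6.708 × 10^5 × 55.6 = 4103 m³
Net withdrawal = 2.18 × 10^5 − 1.12 × 10^5 = 1.06 × 10^5 m³/yr = 290.4 m³/d
t = ΔV / Q = 4103 m³ / 290.4 m³/d = 14.13 d
t = 14.13 d ≈ 0.4709 months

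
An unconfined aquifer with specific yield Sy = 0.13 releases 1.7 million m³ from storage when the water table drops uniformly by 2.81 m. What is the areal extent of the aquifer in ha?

ΔV = 1.7 million m³ = 1.7 × 10^6 m³
A = ΔV / (Sy × Δh) = 1.7 × 10^6 / (0.13 × 2.81) = 4.654 × 10^6 m²
A = 4.654 × 10^6 m² = 465.4 ha

A ≈ 465 ha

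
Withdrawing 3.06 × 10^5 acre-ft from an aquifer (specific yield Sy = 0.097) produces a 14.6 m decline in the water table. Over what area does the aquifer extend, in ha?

ΔV = 3.06 × 10^5 acre-ft = 3.774 × 10^8 m³
A = ΔV / (Sy × Δh) = 3.774 × 10^8 / (0.097 × 14.6) = 2.665 × 10^8 m²
A = 2.665 × 10^8 m² = 26650 ha

A ≈ 26700 ha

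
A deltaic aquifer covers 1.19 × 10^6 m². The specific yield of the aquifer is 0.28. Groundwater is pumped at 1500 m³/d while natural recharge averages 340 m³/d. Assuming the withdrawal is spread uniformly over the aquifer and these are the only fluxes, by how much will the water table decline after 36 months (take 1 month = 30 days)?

Δh ≈ 3.76 m

Net abstraction = 1500 − 340 = 1160 m³/d
t = 36 months = 1080 d
ΔV = Q × t = 1160 m³/d × 1080 d = 1.253 × 10^6 m³
Δh = ΔV / (Sy × A) = 1.253 × 10^6 / (0.28 × 1.19 × 10^6) = 3.76 m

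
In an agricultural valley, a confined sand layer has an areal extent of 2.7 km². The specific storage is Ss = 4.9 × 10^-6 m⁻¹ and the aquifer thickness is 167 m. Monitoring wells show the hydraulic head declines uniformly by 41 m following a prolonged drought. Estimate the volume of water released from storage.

S = Ss × b = 4.9 × 10^-6 m⁻¹ × 167 m = 8.183 × 10^-4
A = 2.7 km² = 2.7 × 10^6 m²
ΔV = S × A × Δh = 8.183 × 10^-4 × 2.7 × 10^6 m² × 41 m = 90590 m³

ΔV ≈ 90600 m³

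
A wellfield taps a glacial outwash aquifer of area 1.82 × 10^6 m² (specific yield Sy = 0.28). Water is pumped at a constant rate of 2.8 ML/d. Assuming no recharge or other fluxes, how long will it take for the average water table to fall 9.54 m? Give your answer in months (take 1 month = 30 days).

ΔV = Sy × A × Δh = 0.28 × 1.82 × 10^6 × 9.54 = 4.862 × 10^6 m³
Q = 2.8 ML/d = 2800 m³/d
t = ΔV / Q = 4.862 × 10^6 m³ / 2800 m³/d = 1736 d
t = 1736 d ≈ 57.88 months

t ≈ 57.9 months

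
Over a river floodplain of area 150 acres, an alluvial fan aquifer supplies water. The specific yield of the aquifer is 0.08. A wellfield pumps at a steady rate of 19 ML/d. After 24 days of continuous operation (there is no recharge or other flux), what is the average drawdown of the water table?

A = 150 acres = 6.07 × 10^5 m²
Q = 19 ML/d = 19000 m³/d
ΔV = Q × t = 19000 m³/d × 24 d = 4.56 × 10^5 m³
Δh = ΔV / (Sy × A) = 4.56 × 10^5 / (0.08 × 6.07 × 10^5) = 9.39 m

Δh ≈ 9.39 m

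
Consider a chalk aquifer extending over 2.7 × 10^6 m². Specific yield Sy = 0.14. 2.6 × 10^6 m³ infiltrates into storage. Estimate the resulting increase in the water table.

Δh = ΔV / (Sy × A) = 2.6 × 10^6 m³ / (0.14 × 2.7 × 10^6 m²) = 6.878 m

Δh ≈ 6.88 m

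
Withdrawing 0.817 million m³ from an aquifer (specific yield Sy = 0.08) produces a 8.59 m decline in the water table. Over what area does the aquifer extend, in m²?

A ≈ 1.19 × 10^6 m²

ΔV = 0.817 million m³ = 8.17 × 10^5 m³
A = ΔV / (Sy × Δh) = 8.17 × 10^5 / (0.08 × 8.59) = 1.189 × 10^6 m²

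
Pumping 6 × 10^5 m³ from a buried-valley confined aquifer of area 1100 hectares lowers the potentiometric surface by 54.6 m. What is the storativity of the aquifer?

A = 1100 hectares = 1.1 × 10^7 m²
S = ΔV / (A × Δh) = 6 × 10^5 m³ / (1.1 × 10^7 m² × 54.6 m) = 9.99 × 10^-4

S ≈ 1 × 10^-3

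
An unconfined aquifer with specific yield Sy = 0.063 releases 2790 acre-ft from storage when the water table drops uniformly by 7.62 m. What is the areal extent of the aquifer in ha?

ΔV = 2790 acre-ft = 3.441 × 10^6 m³
A = ΔV / (Sy × Δh) = 3.441 × 10^6 / (0.063 × 7.62) = 7.169 × 10^6 m²
A = 7.169 × 10^6 m² = 716.9 ha

A ≈ 717 ha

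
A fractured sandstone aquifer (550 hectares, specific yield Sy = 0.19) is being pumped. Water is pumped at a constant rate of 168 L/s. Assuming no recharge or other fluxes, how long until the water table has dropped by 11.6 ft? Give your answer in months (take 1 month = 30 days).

t ≈ 8.48 months

A = 550 hectares = 5.5 × 10^6 m²
Δh = 11.6 ft = 3.536 m
ΔV = Sy × A × Δh = 0.19 × 5.5 × 10^6 × 3.536 = 3.695 × 10^6 m³
Q = 168 L/s = 14520 m³/d
t = ΔV / Q = 3.695 × 10^6 m³ / 14520 m³/d = 254.5 d
t = 254.5 d ≈ 8.485 months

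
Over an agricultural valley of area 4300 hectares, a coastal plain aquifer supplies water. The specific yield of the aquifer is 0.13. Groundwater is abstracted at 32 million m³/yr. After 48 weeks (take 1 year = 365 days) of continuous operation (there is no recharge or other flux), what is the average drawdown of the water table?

Δh ≈ 5.27 m

A = 4300 hectares = 4.3 × 10^7 m²
Q = 32 million m³/yr = 87670 m³/d
t = 48 weeks = 336 d
ΔV = Q × t = 87670 m³/d × 336 d = 2.946 × 10^7 m³
Δh = ΔV / (Sy × A) = 2.946 × 10^7 / (0.13 × 4.3 × 10^7) = 5.27 m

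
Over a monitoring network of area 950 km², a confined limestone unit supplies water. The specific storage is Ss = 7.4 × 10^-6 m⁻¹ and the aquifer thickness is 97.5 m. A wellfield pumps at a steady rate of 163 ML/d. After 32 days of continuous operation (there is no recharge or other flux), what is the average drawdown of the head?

Δh ≈ 7.61 m

S = Ss × b = 7.4 × 10^-6 m⁻¹ × 97.5 m = 7.215 × 10^-4
A = 950 km² = 9.5 × 10^8 m²
Q = 163 ML/d = 1.63 × 10^5 m³/d
ΔV = Q × t = 1.63 × 10^5 m³/d × 32 d = 5.216 × 10^6 m³
Δh = ΔV / (S × A) = 5.216 × 10^6 / (7.215 × 10^-4 × 9.5 × 10^8) = 7.61 m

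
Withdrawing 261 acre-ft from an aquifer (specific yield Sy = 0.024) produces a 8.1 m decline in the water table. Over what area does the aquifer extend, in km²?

ΔV = 261 acre-ft = 3.219 × 10^5 m³
A = ΔV / (Sy × Δh) = 3.219 × 10^5 / (0.024 × 8.1) = 1.656 × 10^6 m²
A = 1.656 × 10^6 m² = 1.656 km²

A ≈ 1.66 km²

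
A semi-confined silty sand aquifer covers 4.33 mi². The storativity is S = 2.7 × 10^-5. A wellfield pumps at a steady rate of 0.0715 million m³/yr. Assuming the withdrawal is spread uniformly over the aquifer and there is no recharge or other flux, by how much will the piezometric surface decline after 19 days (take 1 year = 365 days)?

Δh ≈ 12.3 m

A = 4.33 mi² = 1.121 × 10^7 m²
Q = 0.0715 million m³/yr = 195.9 m³/d
ΔV = Q × t = 195.9 m³/d × 19 d = 3722 m³
Δh = ΔV / (S × A) = 3722 / (2.7 × 10^-5 × 1.121 × 10^7) = 12.29 m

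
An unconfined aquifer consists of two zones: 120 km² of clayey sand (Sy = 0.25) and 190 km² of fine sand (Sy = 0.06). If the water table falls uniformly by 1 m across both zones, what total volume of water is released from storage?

A₁ = 120 km² = 1.2 × 10^8 m²; A₂ = 190 km² = 1.9 × 10^8 m²
ΔV₁ = 0.25 × 1.2 × 10^8 × 1 = 3 × 10^7 m³
ΔV₂ = 0.06 × 1.9 × 10^8 × 1 = 1.14 × 10^7 m³
ΔV = ΔV₁ + ΔV₂ = 4.14 × 10^7 m³

ΔV ≈ 4.14 × 10^7 m³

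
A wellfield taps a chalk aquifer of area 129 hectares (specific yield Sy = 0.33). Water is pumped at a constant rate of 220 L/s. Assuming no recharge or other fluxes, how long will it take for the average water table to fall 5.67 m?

t ≈ 127 days

A = 129 hectares = 1.29 × 10^6 m²
ΔV = Sy × A × Δh = 0.33 × 1.29 × 10^6 × 5.67 = 2.414 × 10^6 m³
Q = 220 L/s = 19010 m³/d
t = ΔV / Q = 2.414 × 10^6 m³ / 19010 m³/d = 127 d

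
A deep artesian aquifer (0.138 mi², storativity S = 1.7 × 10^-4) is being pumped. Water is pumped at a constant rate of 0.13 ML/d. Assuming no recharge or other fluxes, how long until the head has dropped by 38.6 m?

t ≈ 18 days

A = 0.138 mi² = 3.574 × 10^5 m²
ΔV = S × A × Δh = 1.7 × 10^-4 × 3.574 × 10^5 × 38.6 = 2345 m³
Q = 0.13 ML/d = 130 m³/d
t = ΔV / Q = 2345 m³ / 130 m³/d = 18.04 d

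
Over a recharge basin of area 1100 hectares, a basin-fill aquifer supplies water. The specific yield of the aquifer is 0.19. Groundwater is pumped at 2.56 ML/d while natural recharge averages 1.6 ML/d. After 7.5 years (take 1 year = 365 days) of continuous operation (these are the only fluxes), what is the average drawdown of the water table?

Δh ≈ 1.26 m

A = 1100 hectares = 1.1 × 10^7 m²
Net abstraction = 2.56 − 1.6 = 0.96 ML/d
Q_net = 0.96 ML/d = 960 m³/d
t = 7.5 years = 2738 d
ΔV = Q × t = 960 m³/d × 2738 d = 2.628 × 10^6 m³
Δh = ΔV / (Sy × A) = 2.628 × 10^6 / (0.19 × 1.1 × 10^7) = 1.257 m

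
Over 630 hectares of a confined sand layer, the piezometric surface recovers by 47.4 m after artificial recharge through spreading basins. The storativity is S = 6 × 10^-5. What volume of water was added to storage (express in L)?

ΔV ≈ 1.79 × 10^7 L

A = 630 hectares = 6.3 × 10^6 m²
ΔV = S × A × Δh = 6 × 10^-5 × 6.3 × 10^6 m² × 47.4 m = 17920 m³
ΔV = 17920 m³ = 1.792 × 10^7 L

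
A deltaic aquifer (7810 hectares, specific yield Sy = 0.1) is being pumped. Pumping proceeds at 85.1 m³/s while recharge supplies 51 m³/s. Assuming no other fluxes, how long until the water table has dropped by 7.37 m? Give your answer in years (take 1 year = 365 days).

t ≈ 0.0535 years

A = 7810 hectares = 7.81 × 10^7 m²
ΔV = Sy × A × Δh = 0.1 × 7.81 × 10^7 × 7.37 = 5.756 × 10^7 m³
Net withdrawal = 85.1 − 51 = 34.1 m³/s = 2.946 × 10^6 m³/d
t = ΔV / Q = 5.756 × 10^7 m³ / 2.946 × 10^6 m³/d = 19.54 d
t = 19.54 d ≈ 0.05353 years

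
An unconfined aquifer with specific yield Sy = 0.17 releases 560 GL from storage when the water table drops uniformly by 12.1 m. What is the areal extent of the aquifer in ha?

A ≈ 27200 ha

ΔV = 560 GL = 5.6 × 10^8 m³
A = ΔV / (Sy × Δh) = 5.6 × 10^8 / (0.17 × 12.1) = 2.722 × 10^8 m²
A = 2.722 × 10^8 m² = 27220 ha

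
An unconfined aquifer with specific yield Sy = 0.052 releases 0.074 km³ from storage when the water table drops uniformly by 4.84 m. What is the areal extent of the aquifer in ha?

A ≈ 29400 ha

ΔV = 0.074 km³ = 7.4 × 10^7 m³
A = ΔV / (Sy × Δh) = 7.4 × 10^7 / (0.052 × 4.84) = 2.94 × 10^8 m²
A = 2.94 × 10^8 m² = 29400 ha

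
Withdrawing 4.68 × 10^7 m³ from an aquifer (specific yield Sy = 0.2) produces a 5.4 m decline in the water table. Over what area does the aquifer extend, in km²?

A = ΔV / (Sy × Δh) = 4.68 × 10^7 / (0.2 × 5.4) = 4.333 × 10^7 m²
A = 4.333 × 10^7 m² = 43.33 km²

A ≈ 43.3 km²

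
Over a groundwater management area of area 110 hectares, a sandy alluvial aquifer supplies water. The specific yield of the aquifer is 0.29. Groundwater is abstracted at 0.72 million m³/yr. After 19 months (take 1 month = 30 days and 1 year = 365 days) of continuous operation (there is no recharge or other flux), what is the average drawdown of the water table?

Δh ≈ 3.52 m

A = 110 hectares = 1.1 × 10^6 m²
Q = 0.72 million m³/yr = 1973 m³/d
t = 19 months = 570 d
ΔV = Q × t = 1973 m³/d × 570 d = 1.124 × 10^6 m³
Δh = ΔV / (Sy × A) = 1.124 × 10^6 / (0.29 × 1.1 × 10^6) = 3.525 m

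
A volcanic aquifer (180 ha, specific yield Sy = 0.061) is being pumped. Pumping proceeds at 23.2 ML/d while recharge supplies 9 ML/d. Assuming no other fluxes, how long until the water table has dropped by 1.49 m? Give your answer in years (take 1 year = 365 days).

A = 180 ha = 1.8 × 10^6 m²
ΔV = Sy × A × Δh = 0.061 × 1.8 × 10^6 × 1.49 = 1.636 × 10^5 m³
Net withdrawal = 23.2 − 9 = 14.2 ML/d = 14200 m³/d
t = ΔV / Q = 1.636 × 10^5 m³ / 14200 m³/d = 11.52 d
t = 11.52 d ≈ 0.03157 years

t ≈ 0.0316 years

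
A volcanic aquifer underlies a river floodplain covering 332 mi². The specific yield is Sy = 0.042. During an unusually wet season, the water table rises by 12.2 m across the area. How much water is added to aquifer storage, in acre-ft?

A = 332 mi² = 8.599 × 10^8 m²
ΔV = Sy × A × Δh = 0.042 × 8.599 × 10^8 m² × 12.2 m = 4.406 × 10^8 m³
ΔV = 4.406 × 10^8 m³ = 3.572 × 10^5 acre-ft

ΔV ≈ 3.57 × 10^5 acre-ft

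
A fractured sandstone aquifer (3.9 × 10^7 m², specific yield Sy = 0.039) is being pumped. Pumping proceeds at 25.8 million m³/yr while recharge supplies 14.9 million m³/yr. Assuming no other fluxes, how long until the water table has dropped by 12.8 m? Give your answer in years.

ΔV = Sy × A × Δh = 0.039 × 3.9 × 10^7 × 12.8 = 1.947 × 10^7 m³
Net withdrawal = 25.8 − 14.9 = 10.9 million m³/yr = 29860 m³/d
t = ΔV / Q = 1.947 × 10^7 m³ / 29860 m³/d = 651.9 d
t = 651.9 d ≈ 1.786 years

t ≈ 1.79 years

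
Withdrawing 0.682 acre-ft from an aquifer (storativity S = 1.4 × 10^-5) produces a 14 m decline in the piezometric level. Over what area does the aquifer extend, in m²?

A ≈ 4.29 × 10^6 m²

ΔV = 0.682 acre-ft = 841.2 m³
A = ΔV / (S × Δh) = 841.2 / (1.4 × 10^-5 × 14) = 4.292 × 10^6 m²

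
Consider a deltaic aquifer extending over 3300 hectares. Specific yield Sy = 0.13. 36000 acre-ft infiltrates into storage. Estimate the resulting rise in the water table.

Δh ≈ 10.4 m

A = 3300 hectares = 3.3 × 10^7 m²
ΔV = 36000 acre-ft = 4.441 × 10^7 m³
Δh = ΔV / (Sy × A) = 4.441 × 10^7 m³ / (0.13 × 3.3 × 10^7 m²) = 10.35 m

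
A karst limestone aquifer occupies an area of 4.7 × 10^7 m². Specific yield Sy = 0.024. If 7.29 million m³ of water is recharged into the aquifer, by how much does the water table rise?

Δh ≈ 6.46 m

ΔV = 7.29 million m³ = 7.29 × 10^6 m³
Δh = ΔV / (Sy × A) = 7.29 × 10^6 m³ / (0.024 × 4.7 × 10^7 m²) = 6.463 m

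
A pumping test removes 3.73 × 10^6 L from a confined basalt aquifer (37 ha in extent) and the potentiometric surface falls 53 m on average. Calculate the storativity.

A = 37 ha = 3.7 × 10^5 m²
ΔV = 3.73 × 10^6 L = 3730 m³
S = ΔV / (A × Δh) = 3730 m³ / (3.7 × 10^5 m² × 53 m) = 1.902 × 10^-4

S ≈ 1.9 × 10^-4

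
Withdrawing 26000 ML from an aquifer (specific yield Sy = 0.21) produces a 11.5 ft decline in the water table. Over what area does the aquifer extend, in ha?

Δh = 11.5 ft = 3.505 m
ΔV = 26000 ML = 2.6 × 10^7 m³
A = ΔV / (Sy × Δh) = 2.6 × 10^7 / (0.21 × 3.505) = 3.532 × 10^7 m²
A = 3.532 × 10^7 m² = 3532 ha

A ≈ 3530 ha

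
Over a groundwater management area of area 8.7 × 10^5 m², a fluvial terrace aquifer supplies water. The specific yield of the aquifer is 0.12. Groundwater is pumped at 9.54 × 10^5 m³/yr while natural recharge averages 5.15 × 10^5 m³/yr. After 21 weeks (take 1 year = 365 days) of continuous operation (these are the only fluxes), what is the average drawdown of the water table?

Δh ≈ 1.69 m

Net abstraction = 9.54 × 10^5 − 5.15 × 10^5 = 4.39 × 10^5 m³/yr
Q_net = 4.39 × 10^5 m³/yr = 1203 m³/d
t = 21 weeks = 147 d
ΔV = Q × t = 1203 m³/d × 147 d = 1.768 × 10^5 m³
Δh = ΔV / (Sy × A) = 1.768 × 10^5 / (0.12 × 8.7 × 10^5) = 1.694 m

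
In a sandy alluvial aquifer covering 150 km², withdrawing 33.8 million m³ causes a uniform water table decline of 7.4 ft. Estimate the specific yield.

Sy ≈ 0.1

A = 150 km² = 1.5 × 10^8 m²
Δh = 7.4 ft = 2.256 m
ΔV = 33.8 million m³ = 3.38 × 10^7 m³
Sy = ΔV / (A × Δh) = 3.38 × 10^7 m³ / (1.5 × 10^8 m² × 2.256 m) = 0.0999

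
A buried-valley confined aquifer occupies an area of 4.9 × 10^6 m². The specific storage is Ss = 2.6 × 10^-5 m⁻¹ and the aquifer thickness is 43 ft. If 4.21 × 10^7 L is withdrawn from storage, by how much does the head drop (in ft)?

Δh ≈ 82.7 ft

b = 43 ft = 13.11 m
S = Ss × b = 2.6 × 10^-5 m⁻¹ × 13.11 m = 3.408 × 10^-4
ΔV = 4.21 × 10^7 L = 42100 m³
Δh = ΔV / (S × A) = 42100 m³ / (3.408 × 10^-4 × 4.9 × 10^6 m²) = 25.21 m
Δh = 25.21 m = 82.72 ft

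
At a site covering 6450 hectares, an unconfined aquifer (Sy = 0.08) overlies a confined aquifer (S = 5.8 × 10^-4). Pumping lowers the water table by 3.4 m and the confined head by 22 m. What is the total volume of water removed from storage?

A = 6450 hectares = 6.45 × 10^7 m²
Unconfined: ΔV_u = Sy × A × Δh_u = 0.08 × 6.45 × 10^7 × 3.4 = 1.754 × 10^7 m³
Confined: ΔV_c = S × A × Δh_c = 5.8 × 10^-4 × 6.45 × 10^7 × 22 = 8.23 × 10^5 m³
Total ΔV = 1.754 × 10^7 + 8.23 × 10^5 = 1.837 × 10^7 m³

ΔV ≈ 1.84 × 10^7 m³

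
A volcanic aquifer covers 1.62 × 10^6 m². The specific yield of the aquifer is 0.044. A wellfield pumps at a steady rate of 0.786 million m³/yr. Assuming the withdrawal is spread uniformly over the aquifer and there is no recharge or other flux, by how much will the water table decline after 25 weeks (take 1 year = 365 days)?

Q = 0.786 million m³/yr = 2153 m³/d
t = 25 weeks = 175 d
ΔV = Q × t = 2153 m³/d × 175 d = 3.768 × 10^5 m³
Δh = ΔV / (Sy × A) = 3.768 × 10^5 / (0.044 × 1.62 × 10^6) = 5.287 m

Δh ≈ 5.29 m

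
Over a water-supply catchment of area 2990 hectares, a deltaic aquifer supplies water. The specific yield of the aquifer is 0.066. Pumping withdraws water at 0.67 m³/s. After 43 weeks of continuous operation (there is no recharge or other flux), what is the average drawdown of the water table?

Δh ≈ 8.83 m

A = 2990 hectares = 2.99 × 10^7 m²
Q = 0.67 m³/s = 57890 m³/d
t = 43 weeks = 301 d
ΔV = Q × t = 57890 m³/d × 301 d = 1.742 × 10^7 m³
Δh = ΔV / (Sy × A) = 1.742 × 10^7 / (0.066 × 2.99 × 10^7) = 8.83 m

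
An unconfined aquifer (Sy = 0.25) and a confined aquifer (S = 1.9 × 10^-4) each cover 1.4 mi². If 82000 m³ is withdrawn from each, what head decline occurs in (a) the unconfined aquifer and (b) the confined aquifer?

A = 1.4 mi² = 3.626 × 10^6 m²
Unconfined: Δh_u = ΔV/(Sy·A) = 82000/(0.25 × 3.626 × 10^6) = 0.09046 m
Confined: Δh_c = ΔV/(S·A) = 82000/(1.9 × 10^-4 × 3.626 × 10^6) = 119 m

Δh_u ≈ 0.0905 m; Δh_c ≈ 119 m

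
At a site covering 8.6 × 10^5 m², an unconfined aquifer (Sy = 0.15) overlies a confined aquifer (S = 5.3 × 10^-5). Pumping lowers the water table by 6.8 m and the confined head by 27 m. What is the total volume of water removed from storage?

ΔV ≈ 8.78 × 10^5 m³

Unconfined: ΔV_u = Sy × A × Δh_u = 0.15 × 8.6 × 10^5 × 6.8 = 8.772 × 10^5 m³
Confined: ΔV_c = S × A × Δh_c = 5.3 × 10^-5 × 8.6 × 10^5 × 27 = 1231 m³
Total ΔV = 8.772 × 10^5 + 1231 = 8.784 × 10^5 m³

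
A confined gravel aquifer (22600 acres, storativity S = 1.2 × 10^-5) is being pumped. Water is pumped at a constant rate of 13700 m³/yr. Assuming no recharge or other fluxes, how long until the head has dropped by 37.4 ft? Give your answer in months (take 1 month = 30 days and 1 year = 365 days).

A = 22600 acres = 9.146 × 10^7 m²
Δh = 37.4 ft = 11.4 m
ΔV = S × A × Δh = 1.2 × 10^-5 × 9.146 × 10^7 × 11.4 = 12510 m³
Q = 13700 m³/yr = 37.53 m³/d
t = ΔV / Q = 12510 m³ / 37.53 m³/d = 333.3 d
t = 333.3 d ≈ 11.11 months

t ≈ 11.1 months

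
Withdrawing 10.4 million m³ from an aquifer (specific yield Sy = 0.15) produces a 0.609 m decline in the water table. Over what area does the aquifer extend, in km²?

ΔV = 10.4 million m³ = 1.04 × 10^7 m³
A = ΔV / (Sy × Δh) = 1.04 × 10^7 / (0.15 × 0.609) = 1.138 × 10^8 m²
A = 1.138 × 10^8 m² = 113.8 km²

A ≈ 114 km²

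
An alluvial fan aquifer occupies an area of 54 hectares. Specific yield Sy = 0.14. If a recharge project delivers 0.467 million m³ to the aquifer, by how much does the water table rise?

Δh ≈ 6.18 m

A = 54 hectares = 5.4 × 10^5 m²
ΔV = 0.467 million m³ = 4.67 × 10^5 m³
Δh = ΔV / (Sy × A) = 4.67 × 10^5 m³ / (0.14 × 5.4 × 10^5 m²) = 6.177 m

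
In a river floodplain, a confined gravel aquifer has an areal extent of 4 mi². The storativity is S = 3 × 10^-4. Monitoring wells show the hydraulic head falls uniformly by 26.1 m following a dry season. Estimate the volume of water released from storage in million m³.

A = 4 mi² = 1.036 × 10^7 m²
ΔV = S × A × Δh = 3 × 10^-4 × 1.036 × 10^7 m² × 26.1 m = 81120 m³
ΔV = 81120 m³ = 0.08112 million m³

ΔV ≈ 0.0811 million m³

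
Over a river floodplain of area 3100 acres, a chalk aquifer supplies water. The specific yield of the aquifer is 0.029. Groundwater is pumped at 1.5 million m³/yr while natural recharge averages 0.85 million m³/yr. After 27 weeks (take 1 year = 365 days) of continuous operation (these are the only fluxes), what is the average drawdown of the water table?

Δh ≈ 0.925 m

A = 3100 acres = 1.255 × 10^7 m²
Net abstraction = 1.5 − 0.85 = 0.65 million m³/yr
Q_net = 0.65 million m³/yr = 1781 m³/d
t = 27 weeks = 189 d
ΔV = Q × t = 1781 m³/d × 189 d = 3.366 × 10^5 m³
Δh = ΔV / (Sy × A) = 3.366 × 10^5 / (0.029 × 1.255 × 10^7) = 0.9251 m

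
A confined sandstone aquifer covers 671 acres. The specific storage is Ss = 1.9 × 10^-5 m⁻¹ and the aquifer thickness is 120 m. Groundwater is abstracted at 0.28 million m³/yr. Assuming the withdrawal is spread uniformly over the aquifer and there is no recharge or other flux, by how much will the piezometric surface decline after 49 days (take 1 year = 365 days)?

Δh ≈ 6.07 m

S = Ss × b = 1.9 × 10^-5 m⁻¹ × 120 m = 2.28 × 10^-3
A = 671 acres = 2.715 × 10^6 m²
Q = 0.28 million m³/yr = 767.1 m³/d
ΔV = Q × t = 767.1 m³/d × 49 d = 37590 m³
Δh = ΔV / (S × A) = 37590 / (0.00228 × 2.715 × 10^6) = 6.071 m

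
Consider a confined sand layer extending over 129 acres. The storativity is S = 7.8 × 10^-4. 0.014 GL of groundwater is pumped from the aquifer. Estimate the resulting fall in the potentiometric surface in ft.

A = 129 acres = 5.22 × 10^5 m²
ΔV = 0.014 GL = 14000 m³
Δh = ΔV / (S × A) = 14000 m³ / (7.8 × 10^-4 × 5.22 × 10^5 m²) = 34.38 m
Δh = 34.38 m = 112.8 ft

Δh ≈ 113 ft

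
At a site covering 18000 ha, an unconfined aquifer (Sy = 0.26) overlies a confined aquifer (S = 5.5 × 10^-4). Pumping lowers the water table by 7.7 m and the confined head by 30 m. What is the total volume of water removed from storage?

A = 18000 ha = 1.8 × 10^8 m²
Unconfined: ΔV_u = Sy × A × Δh_u = 0.26 × 1.8 × 10^8 × 7.7 = 3.604 × 10^8 m³
Confined: ΔV_c = S × A × Δh_c = 5.5 × 10^-4 × 1.8 × 10^8 × 30 = 2.97 × 10^6 m³
Total ΔV = 3.604 × 10^8 + 2.97 × 10^6 = 3.633 × 10^8 m³

ΔV ≈ 3.63 × 10^8 m³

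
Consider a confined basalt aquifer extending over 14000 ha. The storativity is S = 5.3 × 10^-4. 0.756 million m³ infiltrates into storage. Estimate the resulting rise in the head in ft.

A = 14000 ha = 1.4 × 10^8 m²
ΔV = 0.756 million m³ = 7.56 × 10^5 m³
Δh = ΔV / (S × A) = 7.56 × 10^5 m³ / (5.3 × 10^-4 × 1.4 × 10^8 m²) = 10.19 m
Δh = 10.19 m = 33.43 ft

Δh ≈ 33.4 ft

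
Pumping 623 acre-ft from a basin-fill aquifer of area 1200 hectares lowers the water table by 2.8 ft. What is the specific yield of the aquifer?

A = 1200 hectares = 1.2 × 10^7 m²
Δh = 2.8 ft = 0.8534 m
ΔV = 623 acre-ft = 7.685 × 10^5 m³
Sy = ΔV / (A × Δh) = 7.685 × 10^5 m³ / (1.2 × 10^7 m² × 0.8534 m) = 0.07504

Sy ≈ 0.075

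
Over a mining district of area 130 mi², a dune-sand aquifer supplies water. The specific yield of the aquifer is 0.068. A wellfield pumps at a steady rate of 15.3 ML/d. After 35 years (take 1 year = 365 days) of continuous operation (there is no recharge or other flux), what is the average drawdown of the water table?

Δh ≈ 8.54 m

A = 130 mi² = 3.367 × 10^8 m²
Q = 15.3 ML/d = 15300 m³/d
t = 35 years = 12780 d
ΔV = Q × t = 15300 m³/d × 12780 d = 1.955 × 10^8 m³
Δh = ΔV / (Sy × A) = 1.955 × 10^8 / (0.068 × 3.367 × 10^8) = 8.537 m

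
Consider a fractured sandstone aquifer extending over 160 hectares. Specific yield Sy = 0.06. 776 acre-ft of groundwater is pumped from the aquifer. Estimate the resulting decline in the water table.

Δh ≈ 9.97 m

A = 160 hectares = 1.6 × 10^6 m²
ΔV = 776 acre-ft = 9.572 × 10^5 m³
Δh = ΔV / (Sy × A) = 9.572 × 10^5 m³ / (0.06 × 1.6 × 10^6 m²) = 9.971 m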